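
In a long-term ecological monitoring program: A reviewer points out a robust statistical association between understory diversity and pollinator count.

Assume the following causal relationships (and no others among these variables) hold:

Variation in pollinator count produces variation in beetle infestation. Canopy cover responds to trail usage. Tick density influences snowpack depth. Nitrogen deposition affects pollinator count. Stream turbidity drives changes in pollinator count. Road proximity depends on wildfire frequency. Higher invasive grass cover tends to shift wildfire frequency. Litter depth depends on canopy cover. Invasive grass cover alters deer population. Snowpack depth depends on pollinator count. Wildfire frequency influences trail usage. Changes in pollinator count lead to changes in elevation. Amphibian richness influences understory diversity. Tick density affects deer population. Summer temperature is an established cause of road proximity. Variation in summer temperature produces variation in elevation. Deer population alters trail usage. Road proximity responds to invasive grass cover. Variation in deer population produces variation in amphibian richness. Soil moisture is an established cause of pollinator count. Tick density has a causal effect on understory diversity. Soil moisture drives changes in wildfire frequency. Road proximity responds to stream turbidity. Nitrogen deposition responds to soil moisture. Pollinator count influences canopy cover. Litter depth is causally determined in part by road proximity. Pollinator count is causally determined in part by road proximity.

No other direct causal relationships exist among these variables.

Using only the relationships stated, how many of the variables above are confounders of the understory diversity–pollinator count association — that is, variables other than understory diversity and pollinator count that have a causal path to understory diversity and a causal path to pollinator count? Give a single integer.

1

The common causes are: invasive grass cover (to understory diversity via invasive grass cover → deer population → amphibian richness → understory diversity; to pollinator count via invasive grass cover → road proximity → pollinator count).
Every other variable lacks a causal path to at least one of understory diversity and pollinator count.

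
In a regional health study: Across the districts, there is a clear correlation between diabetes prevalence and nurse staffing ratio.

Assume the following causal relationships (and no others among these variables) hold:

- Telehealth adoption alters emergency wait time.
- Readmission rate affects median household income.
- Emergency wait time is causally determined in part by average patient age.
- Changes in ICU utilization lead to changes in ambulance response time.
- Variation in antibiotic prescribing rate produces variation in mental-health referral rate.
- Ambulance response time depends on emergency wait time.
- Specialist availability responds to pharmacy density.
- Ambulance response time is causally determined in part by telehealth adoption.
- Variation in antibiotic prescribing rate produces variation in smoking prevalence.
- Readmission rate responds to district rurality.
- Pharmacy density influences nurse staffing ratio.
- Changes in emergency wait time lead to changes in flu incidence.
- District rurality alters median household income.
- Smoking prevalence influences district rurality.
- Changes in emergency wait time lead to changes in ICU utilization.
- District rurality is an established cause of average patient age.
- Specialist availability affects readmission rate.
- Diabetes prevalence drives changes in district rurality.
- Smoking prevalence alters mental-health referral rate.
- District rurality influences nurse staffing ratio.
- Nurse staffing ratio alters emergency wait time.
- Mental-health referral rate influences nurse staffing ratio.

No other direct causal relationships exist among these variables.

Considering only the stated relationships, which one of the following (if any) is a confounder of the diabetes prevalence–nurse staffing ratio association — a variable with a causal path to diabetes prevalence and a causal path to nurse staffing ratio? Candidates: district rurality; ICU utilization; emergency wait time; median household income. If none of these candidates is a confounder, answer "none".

None of the listed candidates has causal paths to both diabetes prevalence and nurse staffing ratio in the stated relationships, so none is a common cause.

none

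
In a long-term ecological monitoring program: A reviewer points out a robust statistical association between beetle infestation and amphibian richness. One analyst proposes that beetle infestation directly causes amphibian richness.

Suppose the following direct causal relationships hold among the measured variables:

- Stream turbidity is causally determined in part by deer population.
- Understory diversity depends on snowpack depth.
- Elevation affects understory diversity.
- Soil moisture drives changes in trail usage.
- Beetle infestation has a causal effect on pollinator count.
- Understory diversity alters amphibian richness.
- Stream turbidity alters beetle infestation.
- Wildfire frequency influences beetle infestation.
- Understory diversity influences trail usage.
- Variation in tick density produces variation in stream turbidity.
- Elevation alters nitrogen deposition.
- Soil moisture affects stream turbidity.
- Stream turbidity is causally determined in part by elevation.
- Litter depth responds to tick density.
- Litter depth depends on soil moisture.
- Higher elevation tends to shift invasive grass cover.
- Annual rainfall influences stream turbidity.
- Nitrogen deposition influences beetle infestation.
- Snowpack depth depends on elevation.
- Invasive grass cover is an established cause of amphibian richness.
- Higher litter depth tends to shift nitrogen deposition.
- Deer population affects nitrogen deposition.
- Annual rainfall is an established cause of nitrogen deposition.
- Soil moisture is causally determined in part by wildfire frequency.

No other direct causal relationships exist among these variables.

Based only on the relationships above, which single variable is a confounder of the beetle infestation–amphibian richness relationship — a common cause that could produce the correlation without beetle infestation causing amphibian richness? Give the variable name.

elevation

Elevation has a causal path to beetle infestation (elevation → stream turbidity → beetle infestation) and a separate causal path to amphibian richness (elevation → invasive grass cover → amphibian richness), so it is a common cause of both.
No stated relationship gives beetle infestation a causal route to amphibian richness, so the correlation is explained by the shared upstream cause rather than a direct effect.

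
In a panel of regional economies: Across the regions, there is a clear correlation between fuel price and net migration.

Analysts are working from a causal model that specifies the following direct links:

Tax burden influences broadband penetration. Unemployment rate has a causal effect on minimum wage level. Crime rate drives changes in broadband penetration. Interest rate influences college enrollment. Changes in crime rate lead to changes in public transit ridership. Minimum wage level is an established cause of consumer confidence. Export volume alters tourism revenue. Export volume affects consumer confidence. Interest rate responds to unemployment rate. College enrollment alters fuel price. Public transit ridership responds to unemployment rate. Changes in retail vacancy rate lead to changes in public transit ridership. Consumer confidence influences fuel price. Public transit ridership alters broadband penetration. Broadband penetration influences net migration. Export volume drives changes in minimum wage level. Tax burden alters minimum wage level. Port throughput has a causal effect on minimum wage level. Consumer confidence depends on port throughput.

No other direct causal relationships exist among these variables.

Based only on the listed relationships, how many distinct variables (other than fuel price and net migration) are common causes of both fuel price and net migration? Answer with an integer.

2

The common causes are: tax burden (to fuel price via tax burden → minimum wage level → consumer confidence → fuel price; to net migration via tax burden → broadband penetration → net migration); unemployment rate (to fuel price via unemployment rate → interest rate → college enrollment → fuel price; to net migration via unemployment rate → public transit ridership → broadband penetration → net migration).
Every other variable lacks a causal path to at least one of fuel price and net migration.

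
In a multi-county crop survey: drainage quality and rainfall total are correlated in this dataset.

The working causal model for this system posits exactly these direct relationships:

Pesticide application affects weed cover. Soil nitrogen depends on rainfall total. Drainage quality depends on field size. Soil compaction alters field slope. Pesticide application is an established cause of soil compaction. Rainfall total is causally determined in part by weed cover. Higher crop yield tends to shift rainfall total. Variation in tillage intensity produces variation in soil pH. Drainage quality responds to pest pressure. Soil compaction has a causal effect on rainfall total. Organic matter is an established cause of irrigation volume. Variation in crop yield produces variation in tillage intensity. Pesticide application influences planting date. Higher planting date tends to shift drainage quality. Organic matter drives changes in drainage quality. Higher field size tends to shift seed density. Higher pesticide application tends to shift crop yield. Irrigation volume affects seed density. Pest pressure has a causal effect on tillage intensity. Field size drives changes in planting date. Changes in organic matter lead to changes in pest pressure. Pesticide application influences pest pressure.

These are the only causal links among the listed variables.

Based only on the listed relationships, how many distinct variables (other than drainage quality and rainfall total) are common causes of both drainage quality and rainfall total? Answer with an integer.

1

The common causes are: pesticide application (to drainage quality via pesticide application → planting date → drainage quality; to rainfall total via pesticide application → weed cover → rainfall total).
Every other variable lacks a causal path to at least one of drainage quality and rainfall total.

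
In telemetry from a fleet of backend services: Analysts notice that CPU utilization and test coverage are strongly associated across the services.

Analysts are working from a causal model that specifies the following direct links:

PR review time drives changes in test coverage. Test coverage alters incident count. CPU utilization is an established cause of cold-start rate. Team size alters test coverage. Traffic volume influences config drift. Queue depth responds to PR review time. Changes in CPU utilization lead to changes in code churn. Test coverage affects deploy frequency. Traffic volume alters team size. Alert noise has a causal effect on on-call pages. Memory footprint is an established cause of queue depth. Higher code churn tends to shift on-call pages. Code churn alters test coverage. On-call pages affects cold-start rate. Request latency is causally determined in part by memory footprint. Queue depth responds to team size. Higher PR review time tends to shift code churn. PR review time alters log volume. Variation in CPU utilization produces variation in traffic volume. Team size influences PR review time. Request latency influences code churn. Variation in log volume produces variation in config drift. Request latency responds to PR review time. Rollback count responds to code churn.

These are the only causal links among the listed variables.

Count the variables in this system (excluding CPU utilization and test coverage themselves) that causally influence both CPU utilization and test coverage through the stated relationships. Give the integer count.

No listed variable has a causal path to both CPU utilization and test coverage, so there are no common causes.

0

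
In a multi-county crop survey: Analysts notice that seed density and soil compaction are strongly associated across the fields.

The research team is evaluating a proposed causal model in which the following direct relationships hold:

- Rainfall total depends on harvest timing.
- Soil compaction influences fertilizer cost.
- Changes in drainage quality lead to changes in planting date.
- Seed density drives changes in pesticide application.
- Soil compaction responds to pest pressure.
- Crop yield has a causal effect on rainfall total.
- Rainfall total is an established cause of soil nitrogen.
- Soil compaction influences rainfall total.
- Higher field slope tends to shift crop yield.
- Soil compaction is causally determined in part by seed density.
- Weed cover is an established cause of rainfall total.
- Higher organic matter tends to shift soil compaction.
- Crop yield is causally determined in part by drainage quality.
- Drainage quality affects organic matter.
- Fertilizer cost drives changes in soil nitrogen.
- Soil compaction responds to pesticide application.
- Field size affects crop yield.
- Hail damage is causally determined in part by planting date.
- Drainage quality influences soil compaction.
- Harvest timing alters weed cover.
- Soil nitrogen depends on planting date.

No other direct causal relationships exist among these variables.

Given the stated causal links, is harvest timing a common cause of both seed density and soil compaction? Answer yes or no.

no

Harvest timing has no stated causal path to either seed density or soil compaction. A confounder must cause both variables, so harvest timing does not qualify.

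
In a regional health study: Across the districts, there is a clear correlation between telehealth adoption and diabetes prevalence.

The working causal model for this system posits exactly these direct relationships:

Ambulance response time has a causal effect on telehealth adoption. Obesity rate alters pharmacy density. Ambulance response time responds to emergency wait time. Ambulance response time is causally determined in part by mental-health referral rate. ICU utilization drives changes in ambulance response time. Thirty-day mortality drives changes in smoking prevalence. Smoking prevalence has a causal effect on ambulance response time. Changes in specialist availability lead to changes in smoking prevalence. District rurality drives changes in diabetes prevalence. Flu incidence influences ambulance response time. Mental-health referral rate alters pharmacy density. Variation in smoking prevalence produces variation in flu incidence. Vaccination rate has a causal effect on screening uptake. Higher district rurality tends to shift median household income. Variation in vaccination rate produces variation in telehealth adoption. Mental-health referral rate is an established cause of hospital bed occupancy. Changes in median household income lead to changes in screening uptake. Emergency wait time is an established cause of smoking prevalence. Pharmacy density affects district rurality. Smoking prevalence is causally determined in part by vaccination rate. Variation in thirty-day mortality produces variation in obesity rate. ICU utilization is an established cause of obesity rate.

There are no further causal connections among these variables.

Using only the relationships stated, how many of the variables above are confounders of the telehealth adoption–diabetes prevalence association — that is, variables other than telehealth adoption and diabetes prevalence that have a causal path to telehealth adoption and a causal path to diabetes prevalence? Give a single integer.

The common causes are: ICU utilization (to telehealth adoption via ICU utilization → ambulance response time → telehealth adoption; to diabetes prevalence via ICU utilization → obesity rate → pharmacy density → district rurality → diabetes prevalence); mental-health referral rate (to telehealth adoption via mental-health referral rate → ambulance response time → telehealth adoption; to diabetes prevalence via mental-health referral rate → pharmacy density → district rurality → diabetes prevalence); thirty-day mortality (to telehealth adoption via thirty-day mortality → smoking prevalence → ambulance response time → telehealth adoption; to diabetes prevalence via thirty-day mortality → obesity rate → pharmacy density → district rurality → diabetes prevalence).
Every other variable lacks a causal path to at least one of telehealth adoption and diabetes prevalence.

3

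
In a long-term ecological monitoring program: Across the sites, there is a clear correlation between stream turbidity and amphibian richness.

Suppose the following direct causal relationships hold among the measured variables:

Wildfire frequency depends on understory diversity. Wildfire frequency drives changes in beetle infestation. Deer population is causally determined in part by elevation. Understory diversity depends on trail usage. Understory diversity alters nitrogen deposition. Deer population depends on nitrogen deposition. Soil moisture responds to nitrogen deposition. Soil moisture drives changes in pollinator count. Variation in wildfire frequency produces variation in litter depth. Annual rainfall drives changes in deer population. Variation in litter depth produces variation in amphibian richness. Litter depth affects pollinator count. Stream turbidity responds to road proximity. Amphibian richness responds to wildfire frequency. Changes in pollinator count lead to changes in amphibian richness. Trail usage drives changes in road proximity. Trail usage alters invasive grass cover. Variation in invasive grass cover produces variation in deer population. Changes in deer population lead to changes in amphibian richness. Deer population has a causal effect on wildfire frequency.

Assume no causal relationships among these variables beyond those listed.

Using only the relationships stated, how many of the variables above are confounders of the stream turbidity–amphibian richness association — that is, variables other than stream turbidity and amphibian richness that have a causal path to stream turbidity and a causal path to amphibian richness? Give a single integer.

1

The common causes are: trail usage (to stream turbidity via trail usage → road proximity → stream turbidity; to amphibian richness via trail usage → invasive grass cover → deer population → amphibian richness).
Every other variable lacks a causal path to at least one of stream turbidity and amphibian richness.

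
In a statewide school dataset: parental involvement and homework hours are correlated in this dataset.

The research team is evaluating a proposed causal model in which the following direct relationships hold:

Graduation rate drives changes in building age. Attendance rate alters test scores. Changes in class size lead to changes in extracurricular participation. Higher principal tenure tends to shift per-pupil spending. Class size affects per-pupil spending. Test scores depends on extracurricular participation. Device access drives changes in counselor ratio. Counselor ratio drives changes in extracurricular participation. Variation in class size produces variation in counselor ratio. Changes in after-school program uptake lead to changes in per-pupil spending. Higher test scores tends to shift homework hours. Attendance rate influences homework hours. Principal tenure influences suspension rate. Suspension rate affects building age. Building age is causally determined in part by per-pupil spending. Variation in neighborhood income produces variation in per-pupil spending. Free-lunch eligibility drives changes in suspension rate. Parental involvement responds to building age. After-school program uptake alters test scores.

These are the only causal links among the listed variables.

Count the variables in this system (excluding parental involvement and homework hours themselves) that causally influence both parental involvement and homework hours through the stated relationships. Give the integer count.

2

The common causes are: after-school program uptake (to parental involvement via after-school program uptake → per-pupil spending → building age → parental involvement; to homework hours via after-school program uptake → test scores → homework hours); class size (to parental involvement via class size → per-pupil spending → building age → parental involvement; to homework hours via class size → extracurricular participation → test scores → homework hours).
Every other variable lacks a causal path to at least one of parental involvement and homework hours.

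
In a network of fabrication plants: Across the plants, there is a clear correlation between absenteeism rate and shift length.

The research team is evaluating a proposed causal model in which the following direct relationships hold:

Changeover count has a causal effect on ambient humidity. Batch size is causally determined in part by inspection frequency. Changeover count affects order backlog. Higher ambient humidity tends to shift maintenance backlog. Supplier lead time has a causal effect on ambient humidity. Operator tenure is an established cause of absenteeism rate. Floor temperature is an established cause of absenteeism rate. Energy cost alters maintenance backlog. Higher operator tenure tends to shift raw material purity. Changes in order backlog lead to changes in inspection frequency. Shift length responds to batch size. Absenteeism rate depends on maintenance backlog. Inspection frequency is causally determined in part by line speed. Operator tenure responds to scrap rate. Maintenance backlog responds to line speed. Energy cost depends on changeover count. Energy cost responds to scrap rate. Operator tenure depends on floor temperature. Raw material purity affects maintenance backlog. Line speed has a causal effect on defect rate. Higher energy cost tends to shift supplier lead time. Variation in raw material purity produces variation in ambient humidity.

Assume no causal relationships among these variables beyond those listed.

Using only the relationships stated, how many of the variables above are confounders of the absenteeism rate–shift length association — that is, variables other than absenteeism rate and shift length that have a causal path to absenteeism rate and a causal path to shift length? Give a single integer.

2

The common causes are: changeover count (to absenteeism rate via changeover count → ambient humidity → maintenance backlog → absenteeism rate; to shift length via changeover count → order backlog → inspection frequency → batch size → shift length); line speed (to absenteeism rate via line speed → maintenance backlog → absenteeism rate; to shift length via line speed → inspection frequency → batch size → shift length).
Every other variable lacks a causal path to at least one of absenteeism rate and shift length.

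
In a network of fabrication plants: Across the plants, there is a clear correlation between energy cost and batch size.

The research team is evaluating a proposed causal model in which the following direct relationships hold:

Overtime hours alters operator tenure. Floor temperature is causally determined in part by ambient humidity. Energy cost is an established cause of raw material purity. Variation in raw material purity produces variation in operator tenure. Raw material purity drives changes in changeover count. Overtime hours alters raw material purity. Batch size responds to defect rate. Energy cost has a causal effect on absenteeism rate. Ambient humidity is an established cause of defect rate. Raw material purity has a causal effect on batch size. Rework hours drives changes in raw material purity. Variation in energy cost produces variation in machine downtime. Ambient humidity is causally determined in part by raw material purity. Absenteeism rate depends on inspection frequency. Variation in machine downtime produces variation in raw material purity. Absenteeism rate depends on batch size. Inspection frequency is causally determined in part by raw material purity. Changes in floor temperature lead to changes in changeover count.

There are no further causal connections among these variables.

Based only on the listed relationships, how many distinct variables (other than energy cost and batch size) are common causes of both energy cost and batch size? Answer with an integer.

No listed variable has a causal path to both energy cost and batch size, so there are no common causes.

0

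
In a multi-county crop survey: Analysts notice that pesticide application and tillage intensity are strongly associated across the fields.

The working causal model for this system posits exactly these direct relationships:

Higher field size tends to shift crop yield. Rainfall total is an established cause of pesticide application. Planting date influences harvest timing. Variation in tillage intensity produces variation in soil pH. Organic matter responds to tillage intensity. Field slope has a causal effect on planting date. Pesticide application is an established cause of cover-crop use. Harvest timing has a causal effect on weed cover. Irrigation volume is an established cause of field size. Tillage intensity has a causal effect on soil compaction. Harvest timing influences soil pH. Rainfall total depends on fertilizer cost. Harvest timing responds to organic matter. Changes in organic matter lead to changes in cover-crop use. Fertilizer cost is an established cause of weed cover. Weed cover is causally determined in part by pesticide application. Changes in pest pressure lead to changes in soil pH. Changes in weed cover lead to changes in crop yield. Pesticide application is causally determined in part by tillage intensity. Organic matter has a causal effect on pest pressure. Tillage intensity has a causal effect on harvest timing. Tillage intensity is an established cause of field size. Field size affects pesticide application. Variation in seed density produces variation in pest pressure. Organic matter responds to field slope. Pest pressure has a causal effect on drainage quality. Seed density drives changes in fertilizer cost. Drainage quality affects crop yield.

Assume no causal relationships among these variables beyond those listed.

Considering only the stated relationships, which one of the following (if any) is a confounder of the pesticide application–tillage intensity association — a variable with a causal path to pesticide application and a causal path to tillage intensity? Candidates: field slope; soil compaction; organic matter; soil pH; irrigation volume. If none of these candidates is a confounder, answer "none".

none

None of the listed candidates has causal paths to both pesticide application and tillage intensity in the stated relationships, so none is a common cause.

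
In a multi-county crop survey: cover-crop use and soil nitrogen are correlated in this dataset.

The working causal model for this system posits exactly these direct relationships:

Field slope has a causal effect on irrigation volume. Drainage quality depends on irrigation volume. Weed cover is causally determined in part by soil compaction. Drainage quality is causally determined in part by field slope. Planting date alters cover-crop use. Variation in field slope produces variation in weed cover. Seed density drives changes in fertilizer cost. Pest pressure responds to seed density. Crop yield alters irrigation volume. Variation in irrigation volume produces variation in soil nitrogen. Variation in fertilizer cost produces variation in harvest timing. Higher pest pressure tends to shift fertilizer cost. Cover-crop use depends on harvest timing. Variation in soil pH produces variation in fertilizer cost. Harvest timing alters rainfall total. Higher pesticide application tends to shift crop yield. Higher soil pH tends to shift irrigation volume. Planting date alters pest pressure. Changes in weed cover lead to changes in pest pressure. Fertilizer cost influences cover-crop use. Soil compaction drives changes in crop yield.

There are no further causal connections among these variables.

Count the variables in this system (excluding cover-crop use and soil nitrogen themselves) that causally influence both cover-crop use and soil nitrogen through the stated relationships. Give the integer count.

The common causes are: field slope (to cover-crop use via field slope → weed cover → pest pressure → fertilizer cost → cover-crop use; to soil nitrogen via field slope → irrigation volume → soil nitrogen); soil compaction (to cover-crop use via soil compaction → weed cover → pest pressure → fertilizer cost → cover-crop use; to soil nitrogen via soil compaction → crop yield → irrigation volume → soil nitrogen); soil pH (to cover-crop use via soil pH → fertilizer cost → cover-crop use; to soil nitrogen via soil pH → irrigation volume → soil nitrogen).
Every other variable lacks a causal path to at least one of cover-crop use and soil nitrogen.

3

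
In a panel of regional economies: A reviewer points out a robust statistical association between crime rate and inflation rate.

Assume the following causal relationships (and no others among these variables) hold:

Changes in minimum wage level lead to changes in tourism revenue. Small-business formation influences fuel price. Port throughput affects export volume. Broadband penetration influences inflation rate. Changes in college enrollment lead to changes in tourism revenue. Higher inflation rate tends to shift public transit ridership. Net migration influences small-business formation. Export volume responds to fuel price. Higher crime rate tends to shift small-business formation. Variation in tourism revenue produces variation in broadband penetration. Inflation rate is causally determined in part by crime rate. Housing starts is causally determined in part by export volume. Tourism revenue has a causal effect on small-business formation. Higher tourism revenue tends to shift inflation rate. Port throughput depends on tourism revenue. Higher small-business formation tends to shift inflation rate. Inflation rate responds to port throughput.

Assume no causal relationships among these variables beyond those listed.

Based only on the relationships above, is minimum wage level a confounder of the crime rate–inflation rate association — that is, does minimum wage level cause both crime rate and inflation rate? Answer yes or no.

no

Minimum wage level has no stated causal path to crime rate. A confounder must cause both variables, so minimum wage level does not qualify.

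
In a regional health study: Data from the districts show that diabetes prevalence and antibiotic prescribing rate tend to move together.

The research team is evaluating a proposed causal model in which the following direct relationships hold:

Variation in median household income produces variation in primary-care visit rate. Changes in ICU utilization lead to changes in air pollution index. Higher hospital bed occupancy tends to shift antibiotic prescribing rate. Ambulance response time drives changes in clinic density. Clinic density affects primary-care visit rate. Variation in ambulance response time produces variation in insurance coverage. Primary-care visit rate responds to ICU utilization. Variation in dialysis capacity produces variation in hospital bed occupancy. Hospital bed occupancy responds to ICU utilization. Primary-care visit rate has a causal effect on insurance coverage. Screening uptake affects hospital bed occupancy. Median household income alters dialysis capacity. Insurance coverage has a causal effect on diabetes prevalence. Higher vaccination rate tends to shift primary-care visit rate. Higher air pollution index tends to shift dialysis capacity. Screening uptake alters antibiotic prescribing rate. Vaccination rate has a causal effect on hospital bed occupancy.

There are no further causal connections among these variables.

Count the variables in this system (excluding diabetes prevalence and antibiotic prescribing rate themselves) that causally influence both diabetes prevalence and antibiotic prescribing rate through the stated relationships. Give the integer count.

The common causes are: ICU utilization (to diabetes prevalence via ICU utilization → primary-care visit rate → insurance coverage → diabetes prevalence; to antibiotic prescribing rate via ICU utilization → hospital bed occupancy → antibiotic prescribing rate); median household income (to diabetes prevalence via median household income → primary-care visit rate → insurance coverage → diabetes prevalence; to antibiotic prescribing rate via median household income → dialysis capacity → hospital bed occupancy → antibiotic prescribing rate); vaccination rate (to diabetes prevalence via vaccination rate → primary-care visit rate → insurance coverage → diabetes prevalence; to antibiotic prescribing rate via vaccination rate → hospital bed occupancy → antibiotic prescribing rate).
Every other variable lacks a causal path to at least one of diabetes prevalence and antibiotic prescribing rate.

3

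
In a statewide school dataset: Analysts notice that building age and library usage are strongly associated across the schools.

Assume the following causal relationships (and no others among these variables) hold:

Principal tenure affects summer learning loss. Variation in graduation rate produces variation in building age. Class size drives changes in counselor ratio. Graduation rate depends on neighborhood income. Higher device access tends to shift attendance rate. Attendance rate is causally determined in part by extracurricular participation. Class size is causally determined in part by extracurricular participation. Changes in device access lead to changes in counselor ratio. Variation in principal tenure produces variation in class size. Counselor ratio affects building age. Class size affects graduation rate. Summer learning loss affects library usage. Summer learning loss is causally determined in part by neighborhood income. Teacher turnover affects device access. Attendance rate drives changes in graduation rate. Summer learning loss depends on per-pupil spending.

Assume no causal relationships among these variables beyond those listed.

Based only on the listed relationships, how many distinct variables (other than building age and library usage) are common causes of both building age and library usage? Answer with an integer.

The common causes are: neighborhood income (to building age via neighborhood income → graduation rate → building age; to library usage via neighborhood income → summer learning loss → library usage); principal tenure (to building age via principal tenure → class size → counselor ratio → building age; to library usage via principal tenure → summer learning loss → library usage).
Every other variable lacks a causal path to at least one of building age and library usage.

2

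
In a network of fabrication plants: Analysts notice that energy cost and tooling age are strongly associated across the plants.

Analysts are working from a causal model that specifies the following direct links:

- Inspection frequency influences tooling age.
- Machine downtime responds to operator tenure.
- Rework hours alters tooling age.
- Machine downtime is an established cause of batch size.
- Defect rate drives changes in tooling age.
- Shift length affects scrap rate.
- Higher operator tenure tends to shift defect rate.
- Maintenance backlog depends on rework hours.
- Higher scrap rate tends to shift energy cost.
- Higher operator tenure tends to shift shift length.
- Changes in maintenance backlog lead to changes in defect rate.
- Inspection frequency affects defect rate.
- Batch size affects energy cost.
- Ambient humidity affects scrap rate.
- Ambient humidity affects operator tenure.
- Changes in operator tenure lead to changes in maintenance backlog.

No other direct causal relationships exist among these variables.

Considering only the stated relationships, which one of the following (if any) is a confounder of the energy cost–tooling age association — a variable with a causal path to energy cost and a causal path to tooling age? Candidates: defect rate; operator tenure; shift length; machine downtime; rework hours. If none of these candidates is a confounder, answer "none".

operator tenure

Operator tenure causes energy cost (operator tenure → machine downtime → batch size → energy cost) and also causes tooling age (operator tenure → defect rate → tooling age); it is a common cause of both.
Each of the other candidates lacks a causal path to at least one of energy cost and tooling age, so they do not confound the relationship.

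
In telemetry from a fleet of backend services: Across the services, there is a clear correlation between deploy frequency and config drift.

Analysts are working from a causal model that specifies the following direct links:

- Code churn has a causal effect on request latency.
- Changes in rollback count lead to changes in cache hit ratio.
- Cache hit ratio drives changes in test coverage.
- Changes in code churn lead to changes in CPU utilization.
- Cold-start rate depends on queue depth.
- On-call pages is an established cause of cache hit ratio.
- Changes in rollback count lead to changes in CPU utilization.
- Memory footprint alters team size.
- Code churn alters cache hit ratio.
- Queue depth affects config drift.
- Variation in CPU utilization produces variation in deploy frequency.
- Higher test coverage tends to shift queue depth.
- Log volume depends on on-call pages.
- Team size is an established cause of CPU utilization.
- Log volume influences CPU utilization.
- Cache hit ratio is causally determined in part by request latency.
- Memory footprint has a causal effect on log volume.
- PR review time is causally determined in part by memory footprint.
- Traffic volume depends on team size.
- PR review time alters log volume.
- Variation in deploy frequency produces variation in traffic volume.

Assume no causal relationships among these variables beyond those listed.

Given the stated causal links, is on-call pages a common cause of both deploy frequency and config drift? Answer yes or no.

yes

On-call pages has a causal path to deploy frequency (on-call pages → log volume → CPU utilization → deploy frequency) and to config drift (on-call pages → cache hit ratio → test coverage → queue depth → config drift), so it is a common cause of both — a confounder.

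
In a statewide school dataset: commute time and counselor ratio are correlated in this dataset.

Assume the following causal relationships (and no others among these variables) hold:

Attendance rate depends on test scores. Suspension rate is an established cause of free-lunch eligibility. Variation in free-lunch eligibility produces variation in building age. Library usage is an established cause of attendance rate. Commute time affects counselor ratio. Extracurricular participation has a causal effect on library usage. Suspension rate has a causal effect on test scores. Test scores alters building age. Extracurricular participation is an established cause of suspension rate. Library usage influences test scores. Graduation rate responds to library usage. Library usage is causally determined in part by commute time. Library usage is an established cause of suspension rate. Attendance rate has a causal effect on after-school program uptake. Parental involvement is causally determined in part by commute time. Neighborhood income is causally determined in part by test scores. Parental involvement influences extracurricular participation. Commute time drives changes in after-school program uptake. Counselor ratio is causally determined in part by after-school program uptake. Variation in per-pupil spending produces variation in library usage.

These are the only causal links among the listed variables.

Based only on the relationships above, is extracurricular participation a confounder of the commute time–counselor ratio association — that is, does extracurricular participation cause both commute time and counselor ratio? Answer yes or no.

no

Extracurricular participation has no stated causal path to commute time. A confounder must cause both variables, so extracurricular participation does not qualify.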